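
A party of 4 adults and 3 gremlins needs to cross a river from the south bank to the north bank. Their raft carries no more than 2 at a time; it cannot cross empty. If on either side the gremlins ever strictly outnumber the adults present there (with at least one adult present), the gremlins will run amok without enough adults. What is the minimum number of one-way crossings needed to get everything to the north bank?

11

Counting alone: each trip to the north bank takes at most 2 across and each return brings at least 1 back, so after t trips out (and t−1 returns) at most 2t − (t−1) of the 7 are across; that first reaches 7 at t = 6, so at least 11 crossings are needed.
The plan below uses exactly 11 crossings, so it is optimal:
1. 2 gremlins → the north bank.  (the south bank: 4A 1G; the north bank: 0A 2G)
2. 1 gremlin ← the south bank.  (the south bank: 4A 2G; the north bank: 0A 1G)
3. 2 gremlins → the north bank.  (the south bank: 4A 0G; the north bank: 0A 3G)
4. 1 gremlin ← the south bank.  (the south bank: 4A 1G; the north bank: 0A 2G)
5. 2 adults → the north bank.  (the south bank: 2A 1G; the north bank: 2A 2G)
6. 1 gremlin ← the south bank.  (the south bank: 2A 2G; the north bank: 2A 1G)
7. 1 adult and 1 gremlin → the north bank.  (the south bank: 1A 1G; the north bank: 3A 2G)
8. 1 adult ← the south bank.  (the south bank: 2A 1G; the north bank: 2A 2G)
9. 1 adult and 1 gremlin → the north bank.  (the south bank: 1A 0G; the north bank: 3A 3G)
10. 1 gremlin ← the south bank.  (the south bank: 1A 1G; the north bank: 3A 2G)
11. 1 adult and 1 gremlin → the north bank.  (the south bank: 0A 0G; the north bank: 4A 3G)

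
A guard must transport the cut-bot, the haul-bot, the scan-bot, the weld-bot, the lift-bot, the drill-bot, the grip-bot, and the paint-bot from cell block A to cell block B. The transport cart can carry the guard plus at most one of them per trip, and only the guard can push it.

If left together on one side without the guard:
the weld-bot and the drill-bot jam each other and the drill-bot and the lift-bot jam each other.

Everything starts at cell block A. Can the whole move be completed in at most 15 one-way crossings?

Counting alone: the guard can take at most 1 across per trip to cell block B, so moving all 8 needs at least 8 loaded trips out, with a return between consecutive ones — at least 15 crossings.
The safety rule pushes this higher. Following every safe sequence of crossings, the most of the 8 that can be at cell block B as the transport cart arrives there on crossing 15 is 7 — never all 8.
So the move cannot be finished within 15 crossings. (The shortest complete plan takes 17:)
1. Guard goes to cell block B with the drill-bot.
2. Guard goes back to cell block A alone.
3. Guard goes to cell block B with the cut-bot.
4. Guard goes back to cell block A alone.
5. Guard goes to cell block B with the haul-bot.
6. Guard goes back to cell block A alone.
7. Guard goes to cell block B with the scan-bot.
8. Guard goes back to cell block A alone.
9. Guard goes to cell block B with the weld-bot.
10. Guard goes back to cell block A with the drill-bot.
11. Guard goes to cell block B with the lift-bot.
12. Guard goes back to cell block A alone.
13. Guard goes to cell block B with the grip-bot.
14. Guard goes back to cell block A alone.
15. Guard goes to cell block B with the paint-bot.
16. Guard goes back to cell block A alone.
17. Guard goes to cell block B with the drill-bot.

No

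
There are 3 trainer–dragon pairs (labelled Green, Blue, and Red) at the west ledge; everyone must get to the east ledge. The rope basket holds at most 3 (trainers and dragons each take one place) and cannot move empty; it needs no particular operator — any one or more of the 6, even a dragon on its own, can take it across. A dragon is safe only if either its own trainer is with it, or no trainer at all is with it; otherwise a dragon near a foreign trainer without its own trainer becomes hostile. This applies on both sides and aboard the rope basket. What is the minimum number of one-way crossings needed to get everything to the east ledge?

Counting alone: each trip to the east ledge takes at most 3 across and each return brings at least 1 back, so after t trips out (and t−1 returns) at most 3t − (t−1) of the 6 are across; that first reaches 6 at t = 3, so at least 5 crossings are needed.
The plan below uses exactly 5 crossings, so it is optimal:
1. dragon Green and trainer Green cross → the east ledge.
2. trainer Green crosses ← the west ledge.
3. trainer Blue, trainer Green, and trainer Red cross → the east ledge.
4. dragon Green crosses ← the west ledge.
5. dragon Blue, dragon Green, and dragon Red cross → the east ledge.

5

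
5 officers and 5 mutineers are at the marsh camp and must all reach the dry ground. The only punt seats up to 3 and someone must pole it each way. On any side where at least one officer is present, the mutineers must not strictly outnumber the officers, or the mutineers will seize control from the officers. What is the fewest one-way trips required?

11

Counting alone: each trip to the dry ground takes at most 3 across and each return brings at least 1 back, so after t trips out (and t−1 returns) at most 3t − (t−1) of the 10 are across; that first reaches 10 at t = 5, so at least 9 crossings are needed.
The safety rule pushes this higher. Following every safe sequence of crossings, the most of the 10 that can be at the dry ground as the punt arrives there on crossing 9 is 9 — never all 10.
So no plan with fewer than 11 crossings exists, and this one achieves 11:
1. 2 mutineers → the dry ground.  (the marsh camp: 5O 3M; the dry ground: 0O 2M)
2. 1 mutineer ← the marsh camp.  (the marsh camp: 5O 4M; the dry ground: 0O 1M)
3. 3 mutineers → the dry ground.  (the marsh camp: 5O 1M; the dry ground: 0O 4M)
4. 1 mutineer ← the marsh camp.  (the marsh camp: 5O 2M; the dry ground: 0O 3M)
5. 3 officers → the dry ground.  (the marsh camp: 2O 2M; the dry ground: 3O 3M)
6. 1 officer and 1 mutineer ← the marsh camp.  (the marsh camp: 3O 3M; the dry ground: 2O 2M)
7. 3 officers → the dry ground.  (the marsh camp: 0O 3M; the dry ground: 5O 2M)
8. 1 mutineer ← the marsh camp.  (the marsh camp: 0O 4M; the dry ground: 5O 1M)
9. 2 mutineers → the dry ground.  (the marsh camp: 0O 2M; the dry ground: 5O 3M)
10. 1 mutineer ← the marsh camp.  (the marsh camp: 0O 3M; the dry ground: 5O 2M)
11. 3 mutineers → the dry ground.  (the marsh camp: 0O 0M; the dry ground: 5O 5M)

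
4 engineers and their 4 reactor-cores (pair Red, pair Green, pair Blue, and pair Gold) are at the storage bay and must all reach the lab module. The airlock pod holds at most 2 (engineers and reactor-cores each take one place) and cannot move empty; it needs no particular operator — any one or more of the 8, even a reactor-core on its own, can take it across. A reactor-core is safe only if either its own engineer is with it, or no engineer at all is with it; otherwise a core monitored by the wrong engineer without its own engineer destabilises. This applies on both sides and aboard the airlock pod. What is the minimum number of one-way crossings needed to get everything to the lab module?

impossible

Following every safe sequence of crossings from the start, the most of the 8 that can be at the lab module as the airlock pod arrives there on crossings 1, 3, 5 is 2, 3, 4 respectively; the best ever achieved is 4 of 8.
From crossing 7 on, no configuration arises that was not already reachable earlier: only 44 distinct safe configurations (who is on which side, and where the airlock pod is) can ever be reached, none of them has everyone across, and every continuation just revisits them. So no valid plan exists.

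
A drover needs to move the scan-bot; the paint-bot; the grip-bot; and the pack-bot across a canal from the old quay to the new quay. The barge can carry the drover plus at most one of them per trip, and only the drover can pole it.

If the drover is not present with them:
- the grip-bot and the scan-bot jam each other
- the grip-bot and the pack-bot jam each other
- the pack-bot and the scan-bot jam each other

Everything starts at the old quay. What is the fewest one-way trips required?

Whatever the first load, the items left behind include a forbidden pair without the drover. No opening move is safe, so no plan exists.

impossible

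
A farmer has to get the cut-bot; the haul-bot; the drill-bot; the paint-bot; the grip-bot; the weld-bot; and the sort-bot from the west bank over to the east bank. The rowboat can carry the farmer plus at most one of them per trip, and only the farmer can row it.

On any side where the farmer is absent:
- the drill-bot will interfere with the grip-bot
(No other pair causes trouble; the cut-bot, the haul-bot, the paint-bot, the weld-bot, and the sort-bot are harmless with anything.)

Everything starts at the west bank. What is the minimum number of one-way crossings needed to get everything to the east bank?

Counting alone: the farmer can take at most 1 across per trip to the east bank, so moving all 7 needs at least 7 loaded trips out, with a return between consecutive ones — at least 13 crossings.
The plan below uses exactly 13 crossings, so it is optimal:
1. Farmer goes to the east bank with the drill-bot.  [the west bank: the cut-bot, the grip-bot, the haul-bot, the paint-bot, the sort-bot, the weld-bot | the east bank: the drill-bot]
2. Farmer goes back to the west bank alone.  [the west bank: the cut-bot, the grip-bot, the haul-bot, the paint-bot, the sort-bot, the weld-bot | the east bank: the drill-bot]
3. Farmer goes to the east bank with the cut-bot.  [the west bank: the grip-bot, the haul-bot, the paint-bot, the sort-bot, the weld-bot | the east bank: the cut-bot, the drill-bot]
4. Farmer goes back to the west bank alone.  [the west bank: the grip-bot, the haul-bot, the paint-bot, the sort-bot, the weld-bot | the east bank: the cut-bot, the drill-bot]
5. Farmer goes to the east bank with the haul-bot.  [the west bank: the grip-bot, the paint-bot, the sort-bot, the weld-bot | the east bank: the cut-bot, the drill-bot, the haul-bot]
6. Farmer goes back to the west bank alone.  [the west bank: the grip-bot, the paint-bot, the sort-bot, the weld-bot | the east bank: the cut-bot, the drill-bot, the haul-bot]
7. Farmer goes to the east bank with the paint-bot.  [the west bank: the grip-bot, the sort-bot, the weld-bot | the east bank: the cut-bot, the drill-bot, the haul-bot, the paint-bot]
8. Farmer goes back to the west bank alone.  [the west bank: the grip-bot, the sort-bot, the weld-bot | the east bank: the cut-bot, the drill-bot, the haul-bot, the paint-bot]
9. Farmer goes to the east bank with the weld-bot.  [the west bank: the grip-bot, the sort-bot | the east bank: the cut-bot, the drill-bot, the haul-bot, the paint-bot, the weld-bot]
10. Farmer goes back to the west bank alone.  [the west bank: the grip-bot, the sort-bot | the east bank: the cut-bot, the drill-bot, the haul-bot, the paint-bot, the weld-bot]
11. Farmer goes to the east bank with the sort-bot.  [the west bank: the grip-bot | the east bank: the cut-bot, the drill-bot, the haul-bot, the paint-bot, the sort-bot, the weld-bot]
12. Farmer goes back to the west bank alone.  [the west bank: the grip-bot | the east bank: the cut-bot, the drill-bot, the haul-bot, the paint-bot, the sort-bot, the weld-bot]
13. Farmer goes to the east bank with the grip-bot.  [the west bank: — | the east bank: the cut-bot, the drill-bot, the grip-bot, the haul-bot, the paint-bot, the sort-bot, the weld-bot]

13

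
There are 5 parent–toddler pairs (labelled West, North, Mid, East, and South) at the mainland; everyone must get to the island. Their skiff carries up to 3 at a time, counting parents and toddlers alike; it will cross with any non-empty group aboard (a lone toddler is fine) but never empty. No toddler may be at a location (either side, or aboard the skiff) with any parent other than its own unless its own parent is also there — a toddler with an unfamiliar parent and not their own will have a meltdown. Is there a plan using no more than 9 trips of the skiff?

Counting alone: each trip to the island takes at most 3 across and each return brings at least 1 back, so after t trips out (and t−1 returns) at most 3t − (t−1) of the 10 are across; that first reaches 10 at t = 5, so at least 9 crossings are needed.
The safety rule pushes this higher. Following every safe sequence of crossings, the most of the 10 that can be at the island as the skiff arrives there on crossing 9 is 9 — never all 10.
So the move cannot be finished within 9 crossings. (The shortest complete plan takes 11:)
1. parent West and toddler West cross → the island.
2. parent West crosses ← the mainland.
3. toddler East, toddler Mid, and toddler North cross → the island.
4. toddler West crosses ← the mainland.
5. parent East, parent Mid, and parent North cross → the island.
6. parent North and toddler North cross ← the mainland.
7. parent North, parent South, and parent West cross → the island.
8. toddler Mid crosses ← the mainland.
9. toddler North and toddler West cross → the island.
10. toddler West crosses ← the mainland.
11. toddler Mid, toddler South, and toddler West cross → the island.

No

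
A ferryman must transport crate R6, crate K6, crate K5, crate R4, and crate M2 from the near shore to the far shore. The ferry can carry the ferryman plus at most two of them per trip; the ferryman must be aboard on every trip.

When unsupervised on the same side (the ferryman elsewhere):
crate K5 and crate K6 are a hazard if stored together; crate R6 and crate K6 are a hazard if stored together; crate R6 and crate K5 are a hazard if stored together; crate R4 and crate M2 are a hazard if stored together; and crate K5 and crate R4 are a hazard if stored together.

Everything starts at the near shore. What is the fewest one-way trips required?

Whatever the first load, the items left behind include a forbidden pair without the ferryman. No opening move is safe, so no plan exists.

impossible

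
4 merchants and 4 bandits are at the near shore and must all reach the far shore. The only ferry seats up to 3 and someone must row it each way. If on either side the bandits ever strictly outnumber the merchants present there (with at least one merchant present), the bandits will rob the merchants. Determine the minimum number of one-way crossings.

Counting alone: each trip to the far shore takes at most 3 across and each return brings at least 1 back, so after t trips out (and t−1 returns) at most 3t − (t−1) of the 8 are across; that first reaches 8 at t = 4, so at least 7 crossings are needed.
The safety rule pushes this higher. Following every safe sequence of crossings, the most of the 8 that can be at the far shore as the ferry arrives there on crossing 7 is 7 — never all 8.
So no plan with fewer than 9 crossings exists, and this one achieves 9:
1. 2 bandits → the far shore.  (the near shore: 4M 2B; the far shore: 0M 2B)
2. 1 bandit ← the near shore.  (the near shore: 4M 3B; the far shore: 0M 1B)
3. 3 bandits → the far shore.  (the near shore: 4M 0B; the far shore: 0M 4B)
4. 1 bandit ← the near shore.  (the near shore: 4M 1B; the far shore: 0M 3B)
5. 3 merchants → the far shore.  (the near shore: 1M 1B; the far shore: 3M 3B)
6. 1 merchant and 1 bandit ← the near shore.  (the near shore: 2M 2B; the far shore: 2M 2B)
7. 2 merchants → the far shore.  (the near shore: 0M 2B; the far shore: 4M 2B)
8. 1 bandit ← the near shore.  (the near shore: 0M 3B; the far shore: 4M 1B)
9. 3 bandits → the far shore.  (the near shore: 0M 0B; the far shore: 4M 4B)

9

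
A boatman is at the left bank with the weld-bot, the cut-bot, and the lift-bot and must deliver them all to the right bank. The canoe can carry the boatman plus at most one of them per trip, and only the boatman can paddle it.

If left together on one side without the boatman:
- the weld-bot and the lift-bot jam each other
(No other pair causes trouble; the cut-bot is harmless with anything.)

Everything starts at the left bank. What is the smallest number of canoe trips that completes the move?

Counting alone: the boatman can take at most 1 across per trip to the right bank, so moving all 3 needs at least 3 loaded trips out, with a return between consecutive ones — at least 5 crossings.
The plan below uses exactly 5 crossings, so it is optimal:
1. Boatman goes to the right bank with the weld-bot.
2. Boatman goes back to the left bank alone.
3. Boatman goes to the right bank with the cut-bot.
4. Boatman goes back to the left bank alone.
5. Boatman goes to the right bank with the lift-bot.

5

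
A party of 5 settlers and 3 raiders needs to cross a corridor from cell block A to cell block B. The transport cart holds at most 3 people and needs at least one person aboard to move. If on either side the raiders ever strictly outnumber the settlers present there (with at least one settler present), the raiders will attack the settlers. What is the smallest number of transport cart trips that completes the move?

Counting alone: each trip to cell block B takes at most 3 across and each return brings at least 1 back, so after t trips out (and t−1 returns) at most 3t − (t−1) of the 8 are across; that first reaches 8 at t = 4, so at least 7 crossings are needed.
The plan below uses exactly 7 crossings, so it is optimal:
1. 2 raiders → cell block B.  (cell block A: 5S 1R; cell block B: 0S 2R)
2. 1 raider ← cell block A.  (cell block A: 5S 2R; cell block B: 0S 1R)
3. 2 settlers and 1 raider → cell block B.  (cell block A: 3S 1R; cell block B: 2S 2R)
4. 1 raider ← cell block A.  (cell block A: 3S 2R; cell block B: 2S 1R)
5. 1 settler and 2 raiders → cell block B.  (cell block A: 2S 0R; cell block B: 3S 3R)
6. 1 raider ← cell block A.  (cell block A: 2S 1R; cell block B: 3S 2R)
7. 2 settlers and 1 raider → cell block B.  (cell block A: 0S 0R; cell block B: 5S 3R)

7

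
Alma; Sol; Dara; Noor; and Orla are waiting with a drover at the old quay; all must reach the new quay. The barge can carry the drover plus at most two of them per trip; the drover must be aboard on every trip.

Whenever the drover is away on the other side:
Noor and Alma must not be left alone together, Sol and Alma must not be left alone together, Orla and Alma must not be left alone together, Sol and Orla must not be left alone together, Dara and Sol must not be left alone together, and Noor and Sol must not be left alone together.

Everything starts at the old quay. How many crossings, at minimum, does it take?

Counting alone: the drover can take at most 2 across per trip to the new quay, so moving all 5 needs at least 3 loaded trips out, with a return between consecutive ones — at least 5 crossings.
The safety rule pushes this higher. Following every safe sequence of crossings, the most of the 5 that can be at the new quay as the barge arrives there on crossing 5 is 4 — never all 5.
So no plan with fewer than 7 crossings exists, and this one achieves 7:
1. Drover goes to the new quay with Alma and Sol.  [the old quay: Dara, Noor, Orla | the new quay: Alma, Sol]
2. Drover goes back to the old quay with Alma.  [the old quay: Alma, Dara, Noor, Orla | the new quay: Sol]
3. Drover goes to the new quay with Alma and Dara.  [the old quay: Noor, Orla | the new quay: Alma, Dara, Sol]
4. Drover goes back to the old quay with Sol.  [the old quay: Noor, Orla, Sol | the new quay: Alma, Dara]
5. Drover goes to the new quay with Noor and Orla.  [the old quay: Sol | the new quay: Alma, Dara, Noor, Orla]
6. Drover goes back to the old quay with Alma.  [the old quay: Alma, Sol | the new quay: Dara, Noor, Orla]
7. Drover goes to the new quay with Alma and Sol.  [the old quay: — | the new quay: Alma, Dara, Noor, Orla, Sol]

7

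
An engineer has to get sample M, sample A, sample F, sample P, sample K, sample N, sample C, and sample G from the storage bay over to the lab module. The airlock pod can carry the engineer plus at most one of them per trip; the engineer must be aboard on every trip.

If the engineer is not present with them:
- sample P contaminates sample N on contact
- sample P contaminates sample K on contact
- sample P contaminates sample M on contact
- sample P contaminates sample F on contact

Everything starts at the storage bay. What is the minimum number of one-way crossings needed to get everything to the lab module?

Following every safe sequence of crossings from the start, the most of the 8 that can be at the lab module as the airlock pod arrives there on crossings 1, 3, 5, 7, 9 is 1, 2, 3, 4, 5 respectively; the best ever achieved is 5 of 8.
From crossing 11 on, no configuration arises that was not already reachable earlier: only 88 distinct safe configurations (who is on which side, and where the airlock pod is) can ever be reached, none of them has everyone across, and every continuation just revisits them. So no valid plan exists.

impossible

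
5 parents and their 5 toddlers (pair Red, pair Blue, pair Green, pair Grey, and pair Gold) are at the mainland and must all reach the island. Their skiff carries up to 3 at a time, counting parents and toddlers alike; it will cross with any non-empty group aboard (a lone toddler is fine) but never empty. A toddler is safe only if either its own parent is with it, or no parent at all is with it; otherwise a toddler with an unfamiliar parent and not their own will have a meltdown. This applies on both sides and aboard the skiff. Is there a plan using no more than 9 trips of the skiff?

No

Counting alone: each trip to the island takes at most 3 across and each return brings at least 1 back, so after t trips out (and t−1 returns) at most 3t − (t−1) of the 10 are across; that first reaches 10 at t = 5, so at least 9 crossings are needed.
The safety rule pushes this higher. Following every safe sequence of crossings, the most of the 10 that can be at the island as the skiff arrives there on crossing 9 is 9 — never all 10.
So the move cannot be finished within 9 crossings. (The shortest complete plan takes 11:)
1. parent Red and toddler Red cross → the island.
2. parent Red crosses ← the mainland.
3. toddler Blue, toddler Green, and toddler Grey cross → the island.
4. toddler Red crosses ← the mainland.
5. parent Blue, parent Green, and parent Grey cross → the island.
6. parent Blue and toddler Blue cross ← the mainland.
7. parent Blue, parent Gold, and parent Red cross → the island.
8. toddler Green crosses ← the mainland.
9. toddler Blue and toddler Red cross → the island.
10. toddler Red crosses ← the mainland.
11. toddler Gold, toddler Green, and toddler Red cross → the island.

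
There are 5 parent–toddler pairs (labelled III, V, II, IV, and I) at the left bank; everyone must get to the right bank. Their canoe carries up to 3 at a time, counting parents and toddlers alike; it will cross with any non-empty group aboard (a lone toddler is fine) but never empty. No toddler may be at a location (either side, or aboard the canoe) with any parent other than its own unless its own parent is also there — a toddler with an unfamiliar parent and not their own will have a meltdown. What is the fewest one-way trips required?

Counting alone: each trip to the right bank takes at most 3 across and each return brings at least 1 back, so after t trips out (and t−1 returns) at most 3t − (t−1) of the 10 are across; that first reaches 10 at t = 5, so at least 9 crossings are needed.
The safety rule pushes this higher. Following every safe sequence of crossings, the most of the 10 that can be at the right bank as the canoe arrives there on crossing 9 is 9 — never all 10.
So no plan with fewer than 11 crossings exists, and this one achieves 11:
1. parent III and toddler III cross → the right bank.
2. parent III crosses ← the left bank.
3. toddler II, toddler IV, and toddler V cross → the right bank.
4. toddler III crosses ← the left bank.
5. parent II, parent IV, and parent V cross → the right bank.
6. parent V and toddler V cross ← the left bank.
7. parent I, parent III, and parent V cross → the right bank.
8. toddler II crosses ← the left bank.
9. toddler III and toddler V cross → the right bank.
10. toddler III crosses ← the left bank.
11. toddler I, toddler II, and toddler III cross → the right bank.

11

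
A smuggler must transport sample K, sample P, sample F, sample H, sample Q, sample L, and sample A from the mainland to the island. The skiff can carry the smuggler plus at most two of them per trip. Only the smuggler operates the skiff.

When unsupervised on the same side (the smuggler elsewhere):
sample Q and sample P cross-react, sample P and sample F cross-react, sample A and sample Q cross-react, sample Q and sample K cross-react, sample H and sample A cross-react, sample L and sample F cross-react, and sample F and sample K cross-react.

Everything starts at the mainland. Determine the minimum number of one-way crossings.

impossible

Whatever the first load, the items left behind include a forbidden pair without the smuggler. No opening move is safe, so no plan exists.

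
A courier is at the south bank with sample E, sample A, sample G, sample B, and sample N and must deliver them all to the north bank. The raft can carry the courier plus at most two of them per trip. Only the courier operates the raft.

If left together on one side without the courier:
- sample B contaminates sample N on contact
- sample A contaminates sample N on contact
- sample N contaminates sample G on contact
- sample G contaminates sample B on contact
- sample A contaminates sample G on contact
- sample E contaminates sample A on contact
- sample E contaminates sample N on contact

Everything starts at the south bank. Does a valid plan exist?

Whatever the first load, the items left behind include a forbidden pair without the courier. No opening move is safe, so no plan exists.

No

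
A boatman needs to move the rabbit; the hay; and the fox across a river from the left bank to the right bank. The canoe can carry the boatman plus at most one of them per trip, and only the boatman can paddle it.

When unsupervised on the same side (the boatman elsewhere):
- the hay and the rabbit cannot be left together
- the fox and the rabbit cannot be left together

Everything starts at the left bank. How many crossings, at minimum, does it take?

7

Counting alone: the boatman can take at most 1 across per trip to the right bank, so moving all 3 needs at least 3 loaded trips out, with a return between consecutive ones — at least 5 crossings.
The safety rule pushes this higher. Following every safe sequence of crossings, the most of the 3 that can be at the right bank as the canoe arrives there on crossing 5 is 2 — never all 3.
So no plan with fewer than 7 crossings exists, and this one achieves 7:
1. Boatman goes to the right bank with the rabbit.
2. Boatman goes back to the left bank alone.
3. Boatman goes to the right bank with the hay.
4. Boatman goes back to the left bank with the rabbit.
5. Boatman goes to the right bank with the fox.
6. Boatman goes back to the left bank alone.
7. Boatman goes to the right bank with the rabbit.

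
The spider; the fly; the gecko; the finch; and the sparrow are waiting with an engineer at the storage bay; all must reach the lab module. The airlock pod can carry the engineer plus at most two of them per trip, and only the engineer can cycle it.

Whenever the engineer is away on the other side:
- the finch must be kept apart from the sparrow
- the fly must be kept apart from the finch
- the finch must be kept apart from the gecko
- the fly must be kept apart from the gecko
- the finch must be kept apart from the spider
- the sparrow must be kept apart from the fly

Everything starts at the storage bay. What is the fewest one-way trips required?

Counting alone: the engineer can take at most 2 across per trip to the lab module, so moving all 5 needs at least 3 loaded trips out, with a return between consecutive ones — at least 5 crossings.
The safety rule pushes this higher. Following every safe sequence of crossings, the most of the 5 that can be at the lab module as the airlock pod arrives there on crossing 5 is 4 — never all 5.
So no plan with fewer than 7 crossings exists, and this one achieves 7:
1. Engineer goes to the lab module with the finch and the fly.  [the storage bay: the gecko, the sparrow, the spider | the lab module: the finch, the fly]
2. Engineer goes back to the storage bay with the fly.  [the storage bay: the fly, the gecko, the sparrow, the spider | the lab module: the finch]
3. Engineer goes to the lab module with the fly and the spider.  [the storage bay: the gecko, the sparrow | the lab module: the finch, the fly, the spider]
4. Engineer goes back to the storage bay with the finch.  [the storage bay: the finch, the gecko, the sparrow | the lab module: the fly, the spider]
5. Engineer goes to the lab module with the gecko and the sparrow.  [the storage bay: the finch | the lab module: the fly, the gecko, the sparrow, the spider]
6. Engineer goes back to the storage bay with the fly.  [the storage bay: the finch, the fly | the lab module: the gecko, the sparrow, the spider]
7. Engineer goes to the lab module with the finch and the fly.  [the storage bay: — | the lab module: the finch, the fly, the gecko, the sparrow, the spider]

7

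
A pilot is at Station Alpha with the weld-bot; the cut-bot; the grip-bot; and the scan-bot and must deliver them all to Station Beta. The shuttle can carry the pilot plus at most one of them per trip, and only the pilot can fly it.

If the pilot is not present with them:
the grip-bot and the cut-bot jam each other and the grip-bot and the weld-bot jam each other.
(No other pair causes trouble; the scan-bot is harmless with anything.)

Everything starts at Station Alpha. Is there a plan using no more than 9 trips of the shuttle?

Yes

Yes — this plan uses 9 crossings (≤ 9):
1. Pilot goes to Station Beta with the grip-bot.  [Station Alpha: the cut-bot, the scan-bot, the weld-bot | Station Beta: the grip-bot]
2. Pilot goes back to Station Alpha alone.  [Station Alpha: the cut-bot, the scan-bot, the weld-bot | Station Beta: the grip-bot]
3. Pilot goes to Station Beta with the weld-bot.  [Station Alpha: the cut-bot, the scan-bot | Station Beta: the grip-bot, the weld-bot]
4. Pilot goes back to Station Alpha with the grip-bot.  [Station Alpha: the cut-bot, the grip-bot, the scan-bot | Station Beta: the weld-bot]
5. Pilot goes to Station Beta with the cut-bot.  [Station Alpha: the grip-bot, the scan-bot | Station Beta: the cut-bot, the weld-bot]
6. Pilot goes back to Station Alpha alone.  [Station Alpha: the grip-bot, the scan-bot | Station Beta: the cut-bot, the weld-bot]
7. Pilot goes to Station Beta with the scan-bot.  [Station Alpha: the grip-bot | Station Beta: the cut-bot, the scan-bot, the weld-bot]
8. Pilot goes back to Station Alpha alone.  [Station Alpha: the grip-bot | Station Beta: the cut-bot, the scan-bot, the weld-bot]
9. Pilot goes to Station Beta with the grip-bot.  [Station Alpha: — | Station Beta: the cut-bot, the grip-bot, the scan-bot, the weld-bot]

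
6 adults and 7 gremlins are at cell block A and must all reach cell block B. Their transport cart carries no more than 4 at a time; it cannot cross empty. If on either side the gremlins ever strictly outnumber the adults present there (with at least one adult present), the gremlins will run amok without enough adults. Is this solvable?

No

The gremlins already outnumber the adults at cell block A before anyone moves, so the starting position itself is disallowed.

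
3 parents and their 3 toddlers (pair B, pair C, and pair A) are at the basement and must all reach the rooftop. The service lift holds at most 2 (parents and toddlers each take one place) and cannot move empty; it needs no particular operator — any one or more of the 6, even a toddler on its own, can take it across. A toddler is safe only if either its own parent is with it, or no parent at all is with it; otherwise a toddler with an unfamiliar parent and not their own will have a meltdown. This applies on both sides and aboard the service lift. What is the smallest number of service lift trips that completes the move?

Counting alone: each trip to the rooftop takes at most 2 across and each return brings at least 1 back, so after t trips out (and t−1 returns) at most 2t − (t−1) of the 6 are across; that first reaches 6 at t = 5, so at least 9 crossings are needed.
The safety rule pushes this higher. Following every safe sequence of crossings, the most of the 6 that can be at the rooftop as the service lift arrives there on crossing 9 is 5 — never all 6.
So no plan with fewer than 11 crossings exists, and this one achieves 11:
1. parent B and toddler B cross → the rooftop.
2. parent B crosses ← the basement.
3. toddler A and toddler C cross → the rooftop.
4. toddler B crosses ← the basement.
5. parent A and parent C cross → the rooftop.
6. parent C and toddler C cross ← the basement.
7. parent B and parent C cross → the rooftop.
8. toddler A crosses ← the basement.
9. toddler B and toddler C cross → the rooftop.
10. parent A crosses ← the basement.
11. parent A and toddler A cross → the rooftop.

11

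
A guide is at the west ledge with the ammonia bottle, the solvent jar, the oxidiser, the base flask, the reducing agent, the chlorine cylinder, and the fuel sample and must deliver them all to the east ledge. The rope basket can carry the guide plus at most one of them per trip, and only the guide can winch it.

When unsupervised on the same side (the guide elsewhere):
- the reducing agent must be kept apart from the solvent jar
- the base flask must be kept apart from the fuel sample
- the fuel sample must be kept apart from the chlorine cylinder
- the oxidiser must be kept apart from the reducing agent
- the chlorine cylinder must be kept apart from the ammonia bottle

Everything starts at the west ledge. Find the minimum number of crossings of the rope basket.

Whatever the first load, the items left behind include a forbidden pair without the guide. No opening move is safe, so no plan exists.

impossible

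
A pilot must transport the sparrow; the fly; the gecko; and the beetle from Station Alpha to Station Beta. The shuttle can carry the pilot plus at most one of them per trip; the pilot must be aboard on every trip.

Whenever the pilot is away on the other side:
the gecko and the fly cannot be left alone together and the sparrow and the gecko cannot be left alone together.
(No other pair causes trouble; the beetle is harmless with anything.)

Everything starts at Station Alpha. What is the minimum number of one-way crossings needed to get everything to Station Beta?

9

Counting alone: the pilot can take at most 1 across per trip to Station Beta, so moving all 4 needs at least 4 loaded trips out, with a return between consecutive ones — at least 7 crossings.
The safety rule pushes this higher. Following every safe sequence of crossings, the most of the 4 that can be at Station Beta as the shuttle arrives there on crossing 7 is 3 — never all 4.
So no plan with fewer than 9 crossings exists, and this one achieves 9:
1. Pilot goes to Station Beta with the gecko.  [Station Alpha: the beetle, the fly, the sparrow | Station Beta: the gecko]
2. Pilot goes back to Station Alpha alone.  [Station Alpha: the beetle, the fly, the sparrow | Station Beta: the gecko]
3. Pilot goes to Station Beta with the sparrow.  [Station Alpha: the beetle, the fly | Station Beta: the gecko, the sparrow]
4. Pilot goes back to Station Alpha with the gecko.  [Station Alpha: the beetle, the fly, the gecko | Station Beta: the sparrow]
5. Pilot goes to Station Beta with the fly.  [Station Alpha: the beetle, the gecko | Station Beta: the fly, the sparrow]
6. Pilot goes back to Station Alpha alone.  [Station Alpha: the beetle, the gecko | Station Beta: the fly, the sparrow]
7. Pilot goes to Station Beta with the beetle.  [Station Alpha: the gecko | Station Beta: the beetle, the fly, the sparrow]
8. Pilot goes back to Station Alpha alone.  [Station Alpha: the gecko | Station Beta: the beetle, the fly, the sparrow]
9. Pilot goes to Station Beta with the gecko.  [Station Alpha: — | Station Beta: the beetle, the fly, the gecko, the sparrow]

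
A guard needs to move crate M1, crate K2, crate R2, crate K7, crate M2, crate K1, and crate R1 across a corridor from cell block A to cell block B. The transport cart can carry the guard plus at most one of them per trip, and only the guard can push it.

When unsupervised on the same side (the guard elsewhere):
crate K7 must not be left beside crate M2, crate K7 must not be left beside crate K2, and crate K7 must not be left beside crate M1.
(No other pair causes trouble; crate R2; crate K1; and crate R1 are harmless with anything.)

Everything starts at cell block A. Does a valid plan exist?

Following every safe sequence of crossings from the start, the most of the 7 that can be at cell block B as the transport cart arrives there on crossings 1, 3, 5, 7, 9 is 1, 2, 3, 4, 5 respectively; the best ever achieved is 5 of 7.
From crossing 11 on, no configuration arises that was not already reachable earlier: only 72 distinct safe configurations (who is on which side, and where the transport cart is) can ever be reached, none of them has everyone across, and every continuation just revisits them. So no valid plan exists.

No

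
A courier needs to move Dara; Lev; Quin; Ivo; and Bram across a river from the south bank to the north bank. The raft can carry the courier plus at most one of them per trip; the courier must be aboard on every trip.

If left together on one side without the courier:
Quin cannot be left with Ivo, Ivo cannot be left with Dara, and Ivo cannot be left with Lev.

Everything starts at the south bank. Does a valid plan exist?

No

Following every safe sequence of crossings from the start, the most of the 5 that can be at the north bank as the raft arrives there on crossings 1, 3, 5 is 1, 2, 3 respectively; the best ever achieved is 3 of 5.
From crossing 7 on, no configuration arises that was not already reachable earlier: only 18 distinct safe configurations (who is on which side, and where the raft is) can ever be reached, none of them has everyone across, and every continuation just revisits them. So no valid plan exists.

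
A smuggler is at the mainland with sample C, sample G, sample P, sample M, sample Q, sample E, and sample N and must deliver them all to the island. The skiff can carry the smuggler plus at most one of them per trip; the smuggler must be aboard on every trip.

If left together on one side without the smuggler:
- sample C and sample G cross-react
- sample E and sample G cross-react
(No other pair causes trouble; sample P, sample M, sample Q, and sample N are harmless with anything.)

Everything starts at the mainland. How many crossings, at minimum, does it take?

15

Counting alone: the smuggler can take at most 1 across per trip to the island, so moving all 7 needs at least 7 loaded trips out, with a return between consecutive ones — at least 13 crossings.
The safety rule pushes this higher. Following every safe sequence of crossings, the most of the 7 that can be at the island as the skiff arrives there on crossing 13 is 6 — never all 7.
So no plan with fewer than 15 crossings exists, and this one achieves 15:
1. Smuggler goes to the island with sample G.  [the mainland: sample C, sample E, sample M, sample N, sample P, sample Q | the island: sample G]
2. Smuggler goes back to the mainland alone.  [the mainland: sample C, sample E, sample M, sample N, sample P, sample Q | the island: sample G]
3. Smuggler goes to the island with sample C.  [the mainland: sample E, sample M, sample N, sample P, sample Q | the island: sample C, sample G]
4. Smuggler goes back to the mainland with sample G.  [the mainland: sample E, sample G, sample M, sample N, sample P, sample Q | the island: sample C]
5. Smuggler goes to the island with sample E.  [the mainland: sample G, sample M, sample N, sample P, sample Q | the island: sample C, sample E]
6. Smuggler goes back to the mainland alone.  [the mainland: sample G, sample M, sample N, sample P, sample Q | the island: sample C, sample E]
7. Smuggler goes to the island with sample P.  [the mainland: sample G, sample M, sample N, sample Q | the island: sample C, sample E, sample P]
8. Smuggler goes back to the mainland alone.  [the mainland: sample G, sample M, sample N, sample Q | the island: sample C, sample E, sample P]
9. Smuggler goes to the island with sample M.  [the mainland: sample G, sample N, sample Q | the island: sample C, sample E, sample M, sample P]
10. Smuggler goes back to the mainland alone.  [the mainland: sample G, sample N, sample Q | the island: sample C, sample E, sample M, sample P]
11. Smuggler goes to the island with sample Q.  [the mainland: sample G, sample N | the island: sample C, sample E, sample M, sample P, sample Q]
12. Smuggler goes back to the mainland alone.  [the mainland: sample G, sample N | the island: sample C, sample E, sample M, sample P, sample Q]
13. Smuggler goes to the island with sample N.  [the mainland: sample G | the island: sample C, sample E, sample M, sample N, sample P, sample Q]
14. Smuggler goes back to the mainland alone.  [the mainland: sample G | the island: sample C, sample E, sample M, sample N, sample P, sample Q]
15. Smuggler goes to the island with sample G.  [the mainland: — | the island: sample C, sample E, sample G, sample M, sample N, sample P, sample Q]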